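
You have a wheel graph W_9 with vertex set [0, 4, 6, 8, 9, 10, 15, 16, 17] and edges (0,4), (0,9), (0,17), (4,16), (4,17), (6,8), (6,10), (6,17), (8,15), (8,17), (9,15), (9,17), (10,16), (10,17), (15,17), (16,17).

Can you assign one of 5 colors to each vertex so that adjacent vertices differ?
A valid 5-coloring: color 1: [17]; color 2: [4, 8, 9, 10]; color 3: [0, 6, 15, 16].
(χ(G) = 3 ≤ 5.)

Yes, G is 5-colorable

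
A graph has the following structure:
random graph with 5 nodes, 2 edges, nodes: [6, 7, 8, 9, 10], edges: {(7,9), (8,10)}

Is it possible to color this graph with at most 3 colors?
Yes, G is 3-colorable

A valid 3-coloring: color 1: [6, 9, 10]; color 2: [7, 8].
(χ(G) = 2 ≤ 3.)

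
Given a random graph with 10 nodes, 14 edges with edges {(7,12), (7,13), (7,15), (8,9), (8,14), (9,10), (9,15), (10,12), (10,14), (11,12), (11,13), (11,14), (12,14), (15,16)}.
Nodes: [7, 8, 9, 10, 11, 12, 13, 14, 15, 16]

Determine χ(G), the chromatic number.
χ(G) = 3

Clique number ω(G) = 3 (lower bound: χ ≥ ω).
The clique on [10, 12, 14] has size 3, forcing χ ≥ 3, and the coloring below uses 3 colors, so χ(G) = 3.
A valid 3-coloring: color 1: [9, 12, 13, 16]; color 2: [7, 14]; color 3: [8, 10, 11, 15].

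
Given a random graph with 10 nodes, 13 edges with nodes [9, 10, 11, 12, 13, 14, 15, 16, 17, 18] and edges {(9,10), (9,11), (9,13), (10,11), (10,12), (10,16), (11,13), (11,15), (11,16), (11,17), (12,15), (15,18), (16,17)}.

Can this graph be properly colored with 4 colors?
Yes, G is 4-colorable

A valid 4-coloring: color 1: [11, 12, 14, 18]; color 2: [10, 13, 15, 17]; color 3: [9, 16].
(χ(G) = 3 ≤ 4.)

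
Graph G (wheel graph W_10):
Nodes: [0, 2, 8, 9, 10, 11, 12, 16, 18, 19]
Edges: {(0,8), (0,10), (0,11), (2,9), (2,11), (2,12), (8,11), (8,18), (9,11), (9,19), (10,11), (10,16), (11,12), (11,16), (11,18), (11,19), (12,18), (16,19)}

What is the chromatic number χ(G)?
χ(G) = 4

Clique number ω(G) = 3 (lower bound: χ ≥ ω).
Odd cycle [10, 16, 19, 9, 2, 12, 18, 8, 0] needs 3 colors (χ ≥ 3).
Vertex 11 is adjacent to every vertex of [0, 2, 8, 9, 10, 12, 16, 18, 19], which already need 3 colors among themselves, so 11 needs a new color (χ ≥ 4).
The coloring below uses 4 colors, so χ(G) = 4.
A valid 4-coloring: color 1: [11]; color 2: [2, 8, 10, 19]; color 3: [0, 9, 12, 16]; color 4: [18].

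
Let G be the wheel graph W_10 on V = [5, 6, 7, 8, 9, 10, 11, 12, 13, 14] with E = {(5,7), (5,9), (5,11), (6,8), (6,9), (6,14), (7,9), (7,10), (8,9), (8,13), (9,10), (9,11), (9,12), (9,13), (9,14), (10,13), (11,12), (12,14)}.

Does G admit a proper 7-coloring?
A valid 7-coloring: color 1: [9]; color 2: [5, 6, 12, 13]; color 3: [7, 8, 11, 14]; color 4: [10].
(χ(G) = 4 ≤ 7.)

Yes, G is 7-colorable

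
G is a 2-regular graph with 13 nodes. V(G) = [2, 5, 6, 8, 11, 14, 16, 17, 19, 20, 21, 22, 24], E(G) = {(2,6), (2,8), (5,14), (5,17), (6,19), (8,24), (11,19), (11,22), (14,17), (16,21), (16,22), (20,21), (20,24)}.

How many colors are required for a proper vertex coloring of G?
Clique number ω(G) = 3 (lower bound: χ ≥ ω).
The clique on [5, 14, 17] has size 3, forcing χ ≥ 3, and the coloring below uses 3 colors, so χ(G) = 3.
A valid 3-coloring: color 1: [6, 8, 11, 14, 16, 20]; color 2: [2, 17, 19, 21, 22, 24]; color 3: [5].

χ(G) = 3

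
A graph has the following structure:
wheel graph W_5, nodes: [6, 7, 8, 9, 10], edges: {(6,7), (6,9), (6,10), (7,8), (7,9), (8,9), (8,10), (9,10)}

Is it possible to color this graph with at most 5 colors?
Yes, G is 5-colorable

A valid 5-coloring: color 1: [9]; color 2: [6, 8]; color 3: [7, 10].
(χ(G) = 3 ≤ 5.)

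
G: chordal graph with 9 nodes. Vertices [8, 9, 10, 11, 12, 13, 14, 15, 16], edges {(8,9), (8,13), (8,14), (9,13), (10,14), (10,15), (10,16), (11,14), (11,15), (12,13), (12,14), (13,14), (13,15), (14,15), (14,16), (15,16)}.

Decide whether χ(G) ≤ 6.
Yes, G is 6-colorable

A valid 6-coloring: color 1: [9, 14]; color 2: [8, 12, 15]; color 3: [11, 13, 16]; color 4: [10].
(χ(G) = 4 ≤ 6.)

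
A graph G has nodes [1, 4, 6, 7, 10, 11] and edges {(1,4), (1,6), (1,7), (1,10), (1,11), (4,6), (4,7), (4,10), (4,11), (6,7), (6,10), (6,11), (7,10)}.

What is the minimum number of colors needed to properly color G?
Clique number ω(G) = 5 (lower bound: χ ≥ ω).
The clique on [1, 4, 6, 7, 10] has size 5, forcing χ ≥ 5, and the coloring below uses 5 colors, so χ(G) = 5.
A valid 5-coloring: color 1: [6]; color 2: [4]; color 3: [1]; color 4: [10, 11]; color 5: [7].

χ(G) = 5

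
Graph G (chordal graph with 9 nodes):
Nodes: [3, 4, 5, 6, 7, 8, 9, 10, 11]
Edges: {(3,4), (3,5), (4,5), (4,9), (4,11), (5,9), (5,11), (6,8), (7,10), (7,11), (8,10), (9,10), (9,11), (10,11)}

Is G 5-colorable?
A valid 5-coloring: color 1: [3, 8, 11]; color 2: [4, 6, 10]; color 3: [7, 9]; color 4: [5].
(χ(G) = 4 ≤ 5.)

Yes, G is 5-colorable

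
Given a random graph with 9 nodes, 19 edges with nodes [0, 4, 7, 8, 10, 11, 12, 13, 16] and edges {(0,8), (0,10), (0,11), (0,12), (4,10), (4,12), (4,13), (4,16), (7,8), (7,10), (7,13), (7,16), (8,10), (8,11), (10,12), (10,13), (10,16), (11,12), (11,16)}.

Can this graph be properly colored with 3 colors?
Yes, G is 3-colorable

A valid 3-coloring: color 1: [10, 11]; color 2: [0, 4, 7]; color 3: [8, 12, 13, 16].
(χ(G) = 3 ≤ 3.)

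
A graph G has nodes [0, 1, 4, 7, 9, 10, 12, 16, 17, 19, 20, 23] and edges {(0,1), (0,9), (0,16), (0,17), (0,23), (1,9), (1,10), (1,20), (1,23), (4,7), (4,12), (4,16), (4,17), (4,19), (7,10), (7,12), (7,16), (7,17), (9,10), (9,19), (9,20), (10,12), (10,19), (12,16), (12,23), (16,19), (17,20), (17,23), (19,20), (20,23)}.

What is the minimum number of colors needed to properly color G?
χ(G) = 4

Clique number ω(G) = 4 (lower bound: χ ≥ ω).
The clique on [4, 7, 12, 16] has size 4, forcing χ ≥ 4, and the coloring below uses 4 colors, so χ(G) = 4.
A valid 4-coloring: color 1: [0, 4, 10, 20]; color 2: [9, 16, 23]; color 3: [1, 12, 17, 19]; color 4: [7].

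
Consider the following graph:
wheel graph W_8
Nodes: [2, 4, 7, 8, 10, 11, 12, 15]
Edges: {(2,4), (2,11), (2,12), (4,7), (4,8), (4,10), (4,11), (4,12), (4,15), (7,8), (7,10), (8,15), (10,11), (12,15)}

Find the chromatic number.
Clique number ω(G) = 3 (lower bound: χ ≥ ω).
Odd cycle [11, 10, 7, 8, 15, 12, 2] needs 3 colors (χ ≥ 3).
Vertex 4 is adjacent to every vertex of [2, 7, 8, 10, 11, 12, 15], which already need 3 colors among themselves, so 4 needs a new color (χ ≥ 4).
The coloring below uses 4 colors, so χ(G) = 4.
A valid 4-coloring: color 1: [4]; color 2: [7, 11, 12]; color 3: [2, 8, 10]; color 4: [15].

χ(G) = 4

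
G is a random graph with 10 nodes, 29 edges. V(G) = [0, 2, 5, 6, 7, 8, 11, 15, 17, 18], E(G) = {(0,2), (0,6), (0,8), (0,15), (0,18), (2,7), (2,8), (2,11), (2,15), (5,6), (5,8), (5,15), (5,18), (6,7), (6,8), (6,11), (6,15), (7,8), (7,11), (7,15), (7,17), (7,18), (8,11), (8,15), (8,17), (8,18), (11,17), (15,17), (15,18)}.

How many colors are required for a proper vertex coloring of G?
χ(G) = 4

Clique number ω(G) = 4 (lower bound: χ ≥ ω).
The clique on [7, 8, 11, 17] has size 4, forcing χ ≥ 4, and the coloring below uses 4 colors, so χ(G) = 4.
A valid 4-coloring: color 1: [8]; color 2: [11, 15]; color 3: [0, 5, 7]; color 4: [2, 6, 17, 18].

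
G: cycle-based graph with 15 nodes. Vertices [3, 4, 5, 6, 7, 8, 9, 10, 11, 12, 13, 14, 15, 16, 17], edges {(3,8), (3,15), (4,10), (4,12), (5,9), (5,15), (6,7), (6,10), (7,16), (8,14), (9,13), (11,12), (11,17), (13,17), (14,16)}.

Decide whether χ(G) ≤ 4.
Yes, G is 4-colorable

A valid 4-coloring: color 1: [3, 4, 5, 6, 11, 13, 16]; color 2: [7, 9, 10, 12, 14, 15, 17]; color 3: [8].
(χ(G) = 3 ≤ 4.)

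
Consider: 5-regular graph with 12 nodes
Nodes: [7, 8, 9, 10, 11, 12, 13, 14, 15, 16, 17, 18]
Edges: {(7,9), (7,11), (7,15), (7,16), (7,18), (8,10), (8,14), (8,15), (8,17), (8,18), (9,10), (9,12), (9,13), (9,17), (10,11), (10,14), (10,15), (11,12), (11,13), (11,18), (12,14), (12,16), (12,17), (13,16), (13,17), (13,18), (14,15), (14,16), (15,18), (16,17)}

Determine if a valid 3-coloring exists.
The clique on vertices [8, 10, 14, 15] has size 4 > 3, so it alone needs 4 colors.

No, G is not 3-colorable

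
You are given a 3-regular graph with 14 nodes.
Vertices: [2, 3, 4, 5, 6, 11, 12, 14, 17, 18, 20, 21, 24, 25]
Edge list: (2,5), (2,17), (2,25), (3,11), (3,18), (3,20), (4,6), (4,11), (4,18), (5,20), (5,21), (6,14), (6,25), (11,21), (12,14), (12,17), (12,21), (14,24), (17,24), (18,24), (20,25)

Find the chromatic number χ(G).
Clique number ω(G) = 2 (lower bound: χ ≥ ω).
Odd cycle [5, 2, 17, 12, 21] needs 3 colors (χ ≥ 3).
The coloring below uses 3 colors, so χ(G) = 3.
A valid 3-coloring: color 1: [2, 6, 18, 20, 21]; color 2: [5, 11, 14, 17, 25]; color 3: [3, 4, 12, 24].

χ(G) = 3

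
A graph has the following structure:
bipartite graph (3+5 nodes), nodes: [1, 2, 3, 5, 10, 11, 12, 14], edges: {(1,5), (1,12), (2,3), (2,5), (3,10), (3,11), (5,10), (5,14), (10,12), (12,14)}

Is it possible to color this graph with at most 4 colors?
Yes, G is 4-colorable

A valid 4-coloring: color 1: [3, 5, 12]; color 2: [1, 2, 10, 11, 14].
(χ(G) = 2 ≤ 4.)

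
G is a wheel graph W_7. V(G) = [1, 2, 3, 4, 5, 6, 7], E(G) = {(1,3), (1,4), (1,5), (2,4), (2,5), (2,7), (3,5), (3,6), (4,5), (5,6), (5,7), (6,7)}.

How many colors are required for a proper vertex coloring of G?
χ(G) = 3

Clique number ω(G) = 3 (lower bound: χ ≥ ω).
The clique on [1, 3, 5] has size 3, forcing χ ≥ 3, and the coloring below uses 3 colors, so χ(G) = 3.
A valid 3-coloring: color 1: [5]; color 2: [3, 4, 7]; color 3: [1, 2, 6].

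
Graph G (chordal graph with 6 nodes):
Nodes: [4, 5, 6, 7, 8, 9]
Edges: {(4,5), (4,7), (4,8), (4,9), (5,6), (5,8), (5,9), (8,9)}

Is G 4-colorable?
A valid 4-coloring: color 1: [5, 7]; color 2: [4, 6]; color 3: [8]; color 4: [9].
(χ(G) = 4 ≤ 4.)

Yes, G is 4-colorable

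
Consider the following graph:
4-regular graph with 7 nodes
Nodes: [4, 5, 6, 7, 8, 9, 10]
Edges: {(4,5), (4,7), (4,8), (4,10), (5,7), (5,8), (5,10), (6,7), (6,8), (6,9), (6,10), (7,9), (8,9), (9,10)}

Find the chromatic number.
χ(G) = 3

Clique number ω(G) = 3 (lower bound: χ ≥ ω).
The clique on [6, 8, 9] has size 3, forcing χ ≥ 3, and the coloring below uses 3 colors, so χ(G) = 3.
A valid 3-coloring: color 1: [7, 8, 10]; color 2: [5, 6]; color 3: [4, 9].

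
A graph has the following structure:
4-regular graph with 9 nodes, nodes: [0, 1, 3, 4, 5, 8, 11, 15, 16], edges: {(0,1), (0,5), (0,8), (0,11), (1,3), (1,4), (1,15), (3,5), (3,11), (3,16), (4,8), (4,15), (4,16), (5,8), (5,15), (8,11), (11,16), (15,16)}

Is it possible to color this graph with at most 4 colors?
Yes, G is 4-colorable

A valid 4-coloring: color 1: [0, 3, 15]; color 2: [1, 8, 16]; color 3: [4, 5, 11].
(χ(G) = 3 ≤ 4.)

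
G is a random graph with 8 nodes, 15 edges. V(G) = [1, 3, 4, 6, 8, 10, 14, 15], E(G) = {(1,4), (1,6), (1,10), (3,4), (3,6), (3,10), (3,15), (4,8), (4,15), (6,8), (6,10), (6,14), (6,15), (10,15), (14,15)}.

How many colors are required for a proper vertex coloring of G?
χ(G) = 4

Clique number ω(G) = 4 (lower bound: χ ≥ ω).
The clique on [3, 6, 10, 15] has size 4, forcing χ ≥ 4, and the coloring below uses 4 colors, so χ(G) = 4.
A valid 4-coloring: color 1: [4, 6]; color 2: [1, 8, 15]; color 3: [10, 14]; color 4: [3].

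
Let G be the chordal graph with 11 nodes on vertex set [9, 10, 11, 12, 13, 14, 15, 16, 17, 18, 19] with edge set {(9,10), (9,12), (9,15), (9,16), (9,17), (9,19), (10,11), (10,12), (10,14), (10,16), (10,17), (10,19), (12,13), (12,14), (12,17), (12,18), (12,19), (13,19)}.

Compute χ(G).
Clique number ω(G) = 4 (lower bound: χ ≥ ω).
The clique on [9, 10, 12, 17] has size 4, forcing χ ≥ 4, and the coloring below uses 4 colors, so χ(G) = 4.
A valid 4-coloring: color 1: [11, 12, 15, 16]; color 2: [10, 13, 18]; color 3: [9, 14]; color 4: [17, 19].

χ(G) = 4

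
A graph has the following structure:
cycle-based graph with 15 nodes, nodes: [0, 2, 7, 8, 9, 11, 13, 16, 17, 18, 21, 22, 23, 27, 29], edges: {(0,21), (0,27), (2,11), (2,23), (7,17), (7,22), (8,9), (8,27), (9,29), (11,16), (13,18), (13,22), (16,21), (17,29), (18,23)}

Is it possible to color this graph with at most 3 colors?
A valid 3-coloring: color 1: [0, 2, 7, 8, 16, 18, 29]; color 2: [9, 11, 13, 17, 21, 23, 27]; color 3: [22].
(χ(G) = 3 ≤ 3.)

Yes, G is 3-colorable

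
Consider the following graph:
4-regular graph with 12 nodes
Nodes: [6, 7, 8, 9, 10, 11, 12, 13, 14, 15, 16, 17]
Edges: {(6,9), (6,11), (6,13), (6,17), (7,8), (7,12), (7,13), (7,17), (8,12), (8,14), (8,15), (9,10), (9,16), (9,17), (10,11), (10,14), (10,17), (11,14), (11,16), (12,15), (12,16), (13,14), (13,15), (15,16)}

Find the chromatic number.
Clique number ω(G) = 3 (lower bound: χ ≥ ω).
The clique on [6, 9, 17] has size 3, forcing χ ≥ 3, and the coloring below uses 3 colors, so χ(G) = 3.
A valid 3-coloring: color 1: [11, 12, 13, 17]; color 2: [6, 8, 10, 16]; color 3: [7, 9, 14, 15].

χ(G) = 3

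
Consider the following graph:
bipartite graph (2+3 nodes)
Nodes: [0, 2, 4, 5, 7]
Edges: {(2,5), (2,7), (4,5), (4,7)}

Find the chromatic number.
Clique number ω(G) = 2 (lower bound: χ ≥ ω).
The graph is bipartite (no odd cycle), so 2 colors suffice: χ(G) = 2.
A valid 2-coloring: color 1: [0, 5, 7]; color 2: [2, 4].

χ(G) = 2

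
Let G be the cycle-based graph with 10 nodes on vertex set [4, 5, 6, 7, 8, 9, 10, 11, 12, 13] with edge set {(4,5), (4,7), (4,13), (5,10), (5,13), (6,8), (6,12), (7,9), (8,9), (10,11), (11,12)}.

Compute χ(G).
χ(G) = 3

Clique number ω(G) = 3 (lower bound: χ ≥ ω).
The clique on [4, 5, 13] has size 3, forcing χ ≥ 3, and the coloring below uses 3 colors, so χ(G) = 3.
A valid 3-coloring: color 1: [5, 7, 8, 11]; color 2: [4, 6, 9, 10]; color 3: [12, 13].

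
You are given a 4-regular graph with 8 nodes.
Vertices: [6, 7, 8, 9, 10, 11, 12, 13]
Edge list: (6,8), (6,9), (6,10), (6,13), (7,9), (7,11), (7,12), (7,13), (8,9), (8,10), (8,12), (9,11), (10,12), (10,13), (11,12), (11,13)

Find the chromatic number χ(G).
Clique number ω(G) = 3 (lower bound: χ ≥ ω).
Suppose a proper 3-coloring c exists. The clique [6, 8, 9] takes 3 distinct colors; by symmetry let c(6) = 1, c(8) = 2, c(9) = 3.
- Vertex 10: neighbors [6, 8] already have colors [1, 2] ⇒ c(10) = 3.
- Vertex 12: neighbors [8, 10] already have colors [2, 3] ⇒ c(12) = 1.
- Vertex 7: neighbors [12, 9] already have colors [1, 3] ⇒ c(7) = 2.
- Vertex 11: neighbors [12, 7, 9] already have colors [1, 2, 3] — all 3 colors blocked. Contradiction.
The forced assignments end in a contradiction, so G has no proper 3-coloring (χ ≥ 4).
The coloring below uses 4 colors, so χ(G) = 4.
A valid 4-coloring: color 1: [8, 13]; color 2: [6, 7]; color 3: [10, 11]; color 4: [9, 12].

χ(G) = 4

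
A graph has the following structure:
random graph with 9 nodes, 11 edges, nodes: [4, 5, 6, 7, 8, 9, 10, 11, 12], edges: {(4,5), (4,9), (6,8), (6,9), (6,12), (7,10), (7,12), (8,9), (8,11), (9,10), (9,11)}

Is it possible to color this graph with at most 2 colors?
The clique on vertices [8, 9, 11] has size 3 > 2, so it alone needs 3 colors.

No, G is not 2-colorable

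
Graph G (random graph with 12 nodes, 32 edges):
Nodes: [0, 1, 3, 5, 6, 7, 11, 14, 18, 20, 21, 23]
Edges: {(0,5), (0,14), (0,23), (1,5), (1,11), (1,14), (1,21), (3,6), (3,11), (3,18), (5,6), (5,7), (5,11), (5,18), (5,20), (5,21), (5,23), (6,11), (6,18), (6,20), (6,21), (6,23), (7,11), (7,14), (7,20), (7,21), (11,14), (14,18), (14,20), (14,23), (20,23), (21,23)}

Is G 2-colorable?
No, G is not 2-colorable

The clique on vertices [5, 6, 20, 23] has size 4 > 2, so it alone needs 4 colors.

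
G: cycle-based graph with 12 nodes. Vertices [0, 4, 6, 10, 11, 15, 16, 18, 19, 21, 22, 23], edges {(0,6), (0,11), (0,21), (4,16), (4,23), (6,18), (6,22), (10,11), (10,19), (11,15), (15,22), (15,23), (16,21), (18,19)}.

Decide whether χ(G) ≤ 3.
A valid 3-coloring: color 1: [4, 6, 11, 19, 21]; color 2: [0, 10, 15, 16, 18]; color 3: [22, 23].
(χ(G) = 3 ≤ 3.)

Yes, G is 3-colorable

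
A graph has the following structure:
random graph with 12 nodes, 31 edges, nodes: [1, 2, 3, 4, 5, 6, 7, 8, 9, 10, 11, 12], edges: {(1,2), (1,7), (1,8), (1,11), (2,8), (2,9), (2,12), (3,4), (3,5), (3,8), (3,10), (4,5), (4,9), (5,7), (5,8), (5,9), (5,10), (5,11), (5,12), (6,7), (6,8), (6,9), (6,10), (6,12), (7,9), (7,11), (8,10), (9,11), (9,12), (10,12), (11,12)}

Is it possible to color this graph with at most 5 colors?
Yes, G is 5-colorable

A valid 5-coloring: color 1: [2, 5, 6]; color 2: [1, 9, 10]; color 3: [4, 7, 8, 12]; color 4: [3, 11].
(χ(G) = 4 ≤ 5.)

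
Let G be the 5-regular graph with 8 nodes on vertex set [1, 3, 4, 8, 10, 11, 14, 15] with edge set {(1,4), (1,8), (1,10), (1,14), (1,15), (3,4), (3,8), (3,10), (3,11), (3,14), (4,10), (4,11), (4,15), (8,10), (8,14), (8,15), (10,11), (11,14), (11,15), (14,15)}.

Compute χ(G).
χ(G) = 4

Clique number ω(G) = 4 (lower bound: χ ≥ ω).
The clique on [3, 4, 10, 11] has size 4, forcing χ ≥ 4, and the coloring below uses 4 colors, so χ(G) = 4.
A valid 4-coloring: color 1: [10, 15]; color 2: [8, 11]; color 3: [4, 14]; color 4: [1, 3].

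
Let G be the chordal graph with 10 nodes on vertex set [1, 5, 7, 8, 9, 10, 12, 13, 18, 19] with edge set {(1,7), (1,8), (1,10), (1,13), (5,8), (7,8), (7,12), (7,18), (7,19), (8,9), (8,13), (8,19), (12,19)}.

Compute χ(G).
Clique number ω(G) = 3 (lower bound: χ ≥ ω).
The clique on [1, 8, 13] has size 3, forcing χ ≥ 3, and the coloring below uses 3 colors, so χ(G) = 3.
A valid 3-coloring: color 1: [8, 10, 12, 18]; color 2: [5, 7, 9, 13]; color 3: [1, 19].

χ(G) = 3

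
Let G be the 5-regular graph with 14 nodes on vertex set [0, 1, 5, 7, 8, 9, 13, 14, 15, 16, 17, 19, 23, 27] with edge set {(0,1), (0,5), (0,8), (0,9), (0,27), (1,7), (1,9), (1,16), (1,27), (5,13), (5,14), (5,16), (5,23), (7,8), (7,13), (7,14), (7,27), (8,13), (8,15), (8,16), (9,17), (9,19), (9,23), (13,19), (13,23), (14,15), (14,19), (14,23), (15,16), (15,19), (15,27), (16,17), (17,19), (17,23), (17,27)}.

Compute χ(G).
χ(G) = 4

Clique number ω(G) = 3 (lower bound: χ ≥ ω).
Suppose a proper 3-coloring c exists. The clique [0, 1, 9] takes 3 distinct colors; by symmetry let c(0) = 1, c(1) = 2, c(9) = 3.
- Vertex 27: neighbors [0, 1] already have colors [1, 2] ⇒ c(27) = 3.
- Vertex 7: neighbors [1, 27] already have colors [2, 3] ⇒ c(7) = 1.
- Vertex 5: neighbors [0] already have colors [1]; try each remaining color.
- Case c(5) = 2:
  - Vertex 13: neighbors [7, 5] already have colors [1, 2] ⇒ c(13) = 3.
  - Vertex 14: neighbors [7, 5] already have colors [1, 2] ⇒ c(14) = 3.
  - Vertex 8: neighbors [0, 13] already have colors [1, 3] ⇒ c(8) = 2.
  - Vertex 15: neighbors [8, 14] already have colors [2, 3] ⇒ c(15) = 1.
  - Vertex 16: neighbors [15, 1] already have colors [1, 2] ⇒ c(16) = 3.
  - Vertex 19: neighbors [15, 9] already have colors [1, 3] ⇒ c(19) = 2.
  - Vertex 17: neighbors [19, 9] already have colors [2, 3] ⇒ c(17) = 1.
  - Vertex 23: neighbors [17, 5, 9] already have colors [1, 2, 3] — all 3 colors blocked. Contradiction.
- Case c(5) = 3:
  - Vertex 13: neighbors [7, 5] already have colors [1, 3] ⇒ c(13) = 2.
  - Vertex 14: neighbors [7, 5] already have colors [1, 3] ⇒ c(14) = 2.
  - Vertex 15: neighbors [14, 27] already have colors [2, 3] ⇒ c(15) = 1.
  - Vertex 16: neighbors [15, 1, 5] already have colors [1, 2, 3] — all 3 colors blocked. Contradiction.
Every case ends in a contradiction, so G has no proper 3-coloring (χ ≥ 4).
The coloring below uses 4 colors, so χ(G) = 4.
A valid 4-coloring: color 1: [5, 8, 19, 27]; color 2: [9, 13, 14, 16]; color 3: [1, 15, 23]; color 4: [0, 7, 17].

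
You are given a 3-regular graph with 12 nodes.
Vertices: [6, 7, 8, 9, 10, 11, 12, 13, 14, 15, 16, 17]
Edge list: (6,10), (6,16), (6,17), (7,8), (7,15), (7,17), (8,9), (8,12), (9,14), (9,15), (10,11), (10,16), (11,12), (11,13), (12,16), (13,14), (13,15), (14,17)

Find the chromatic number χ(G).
χ(G) = 3

Clique number ω(G) = 3 (lower bound: χ ≥ ω).
The clique on [6, 10, 16] has size 3, forcing χ ≥ 3, and the coloring below uses 3 colors, so χ(G) = 3.
A valid 3-coloring: color 1: [6, 7, 9, 12, 13]; color 2: [8, 11, 14, 15, 16]; color 3: [10, 17].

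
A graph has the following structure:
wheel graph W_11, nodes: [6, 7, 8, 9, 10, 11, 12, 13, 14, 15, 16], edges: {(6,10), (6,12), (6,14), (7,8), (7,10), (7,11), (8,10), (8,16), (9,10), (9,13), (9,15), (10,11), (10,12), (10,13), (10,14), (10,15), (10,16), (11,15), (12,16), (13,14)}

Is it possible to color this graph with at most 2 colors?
No, G is not 2-colorable

The clique on vertices [6, 10, 12] has size 3 > 2, so it alone needs 3 colors.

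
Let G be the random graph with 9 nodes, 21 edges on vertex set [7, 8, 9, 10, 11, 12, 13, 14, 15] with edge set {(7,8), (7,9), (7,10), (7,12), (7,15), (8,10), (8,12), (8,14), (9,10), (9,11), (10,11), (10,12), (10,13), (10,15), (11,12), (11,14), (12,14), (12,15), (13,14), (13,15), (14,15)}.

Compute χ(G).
Clique number ω(G) = 4 (lower bound: χ ≥ ω).
The clique on [7, 8, 10, 12] has size 4, forcing χ ≥ 4, and the coloring below uses 4 colors, so χ(G) = 4.
A valid 4-coloring: color 1: [10, 14]; color 2: [9, 12, 13]; color 3: [8, 11, 15]; color 4: [7].

χ(G) = 4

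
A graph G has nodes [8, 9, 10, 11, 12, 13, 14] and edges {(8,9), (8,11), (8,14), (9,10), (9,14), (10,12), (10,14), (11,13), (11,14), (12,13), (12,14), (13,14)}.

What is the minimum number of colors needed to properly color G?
χ(G) = 3

Clique number ω(G) = 3 (lower bound: χ ≥ ω).
The clique on [8, 9, 14] has size 3, forcing χ ≥ 3, and the coloring below uses 3 colors, so χ(G) = 3.
A valid 3-coloring: color 1: [14]; color 2: [8, 10, 13]; color 3: [9, 11, 12].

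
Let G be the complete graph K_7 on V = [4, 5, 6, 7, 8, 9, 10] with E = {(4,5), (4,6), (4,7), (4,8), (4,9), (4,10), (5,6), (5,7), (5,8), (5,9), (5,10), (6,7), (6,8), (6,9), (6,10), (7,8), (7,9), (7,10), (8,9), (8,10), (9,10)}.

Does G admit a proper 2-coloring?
No, G is not 2-colorable

The clique on vertices [4, 5, 6, 7, 8, 9, 10] has size 7 > 2, so it alone needs 7 colors.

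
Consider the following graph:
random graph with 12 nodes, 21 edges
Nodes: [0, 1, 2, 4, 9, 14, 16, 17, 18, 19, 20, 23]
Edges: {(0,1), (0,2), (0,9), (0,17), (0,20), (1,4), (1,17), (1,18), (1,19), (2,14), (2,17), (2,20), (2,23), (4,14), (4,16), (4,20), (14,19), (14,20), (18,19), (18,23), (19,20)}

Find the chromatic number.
χ(G) = 4

Clique number ω(G) = 3 (lower bound: χ ≥ ω).
Suppose a proper 3-coloring c exists. The clique [0, 1, 17] takes 3 distinct colors; by symmetry let c(0) = 1, c(1) = 2, c(17) = 3.
- Vertex 2: neighbors [0, 17] already have colors [1, 3] ⇒ c(2) = 2.
- Vertex 20: neighbors [0, 2] already have colors [1, 2] ⇒ c(20) = 3.
- Vertex 4: neighbors [1, 20] already have colors [2, 3] ⇒ c(4) = 1.
- Vertex 14: neighbors [4, 2, 20] already have colors [1, 2, 3] — all 3 colors blocked. Contradiction.
The forced assignments end in a contradiction, so G has no proper 3-coloring (χ ≥ 4).
The coloring below uses 4 colors, so χ(G) = 4.
A valid 4-coloring: color 1: [2, 4, 9, 19]; color 2: [1, 16, 20, 23]; color 3: [0, 14, 18]; color 4: [17].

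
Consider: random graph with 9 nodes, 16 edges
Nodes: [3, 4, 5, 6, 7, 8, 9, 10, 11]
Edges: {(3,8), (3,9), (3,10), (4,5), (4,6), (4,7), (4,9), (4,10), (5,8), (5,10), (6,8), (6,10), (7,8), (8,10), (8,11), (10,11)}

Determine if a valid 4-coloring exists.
Yes, G is 4-colorable

A valid 4-coloring: color 1: [4, 8]; color 2: [7, 9, 10]; color 3: [3, 5, 6, 11].
(χ(G) = 3 ≤ 4.)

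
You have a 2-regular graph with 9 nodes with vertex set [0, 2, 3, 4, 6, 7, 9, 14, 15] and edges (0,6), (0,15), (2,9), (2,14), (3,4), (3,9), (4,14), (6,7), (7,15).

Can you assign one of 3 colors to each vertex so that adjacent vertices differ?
Yes, G is 3-colorable

A valid 3-coloring: color 1: [2, 3, 6, 15]; color 2: [0, 4, 7, 9]; color 3: [14].
(χ(G) = 3 ≤ 3.)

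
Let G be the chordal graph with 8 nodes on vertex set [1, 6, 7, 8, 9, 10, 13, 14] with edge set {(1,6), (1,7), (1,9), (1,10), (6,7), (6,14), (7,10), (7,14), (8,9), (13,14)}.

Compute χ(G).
Clique number ω(G) = 3 (lower bound: χ ≥ ω).
The clique on [1, 7, 10] has size 3, forcing χ ≥ 3, and the coloring below uses 3 colors, so χ(G) = 3.
A valid 3-coloring: color 1: [1, 8, 14]; color 2: [7, 9, 13]; color 3: [6, 10].

χ(G) = 3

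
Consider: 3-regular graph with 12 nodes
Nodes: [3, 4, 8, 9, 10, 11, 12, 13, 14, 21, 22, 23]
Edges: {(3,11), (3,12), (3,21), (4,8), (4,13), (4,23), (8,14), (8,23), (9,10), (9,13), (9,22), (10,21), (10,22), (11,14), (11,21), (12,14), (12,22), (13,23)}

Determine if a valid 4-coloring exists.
Yes, G is 4-colorable

A valid 4-coloring: color 1: [3, 8, 10, 13]; color 2: [4, 9, 11, 12]; color 3: [14, 21, 22, 23].
(χ(G) = 3 ≤ 4.)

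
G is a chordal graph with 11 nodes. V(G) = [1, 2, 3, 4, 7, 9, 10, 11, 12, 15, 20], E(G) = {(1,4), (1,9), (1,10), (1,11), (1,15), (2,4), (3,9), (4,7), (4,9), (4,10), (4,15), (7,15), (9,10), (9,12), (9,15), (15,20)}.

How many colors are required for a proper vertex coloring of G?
χ(G) = 4

Clique number ω(G) = 4 (lower bound: χ ≥ ω).
The clique on [1, 4, 9, 10] has size 4, forcing χ ≥ 4, and the coloring below uses 4 colors, so χ(G) = 4.
A valid 4-coloring: color 1: [2, 7, 9, 11, 20]; color 2: [3, 4, 12]; color 3: [1]; color 4: [10, 15].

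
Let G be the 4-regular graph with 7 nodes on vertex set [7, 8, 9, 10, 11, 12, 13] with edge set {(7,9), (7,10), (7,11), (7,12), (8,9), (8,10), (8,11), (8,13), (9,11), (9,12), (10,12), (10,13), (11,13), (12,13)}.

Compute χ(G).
χ(G) = 4

Clique number ω(G) = 3 (lower bound: χ ≥ ω).
Suppose a proper 3-coloring c exists. The clique [7, 9, 11] takes 3 distinct colors; by symmetry let c(7) = 1, c(9) = 2, c(11) = 3.
- Vertex 8: neighbors [9, 11] already have colors [2, 3] ⇒ c(8) = 1.
- Vertex 12: neighbors [7, 9] already have colors [1, 2] ⇒ c(12) = 3.
- Vertex 10: neighbors [7, 12] already have colors [1, 3] ⇒ c(10) = 2.
- Vertex 13: neighbors [8, 10, 11] already have colors [1, 2, 3] — all 3 colors blocked. Contradiction.
The forced assignments end in a contradiction, so G has no proper 3-coloring (χ ≥ 4).
The coloring below uses 4 colors, so χ(G) = 4.
A valid 4-coloring: color 1: [9, 13]; color 2: [8, 12]; color 3: [10, 11]; color 4: [7].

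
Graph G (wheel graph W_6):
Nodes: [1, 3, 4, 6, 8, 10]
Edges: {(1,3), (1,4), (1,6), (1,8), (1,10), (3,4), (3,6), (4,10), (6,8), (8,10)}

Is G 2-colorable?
The clique on vertices [1, 8, 10] has size 3 > 2, so it alone needs 3 colors.

No, G is not 2-colorable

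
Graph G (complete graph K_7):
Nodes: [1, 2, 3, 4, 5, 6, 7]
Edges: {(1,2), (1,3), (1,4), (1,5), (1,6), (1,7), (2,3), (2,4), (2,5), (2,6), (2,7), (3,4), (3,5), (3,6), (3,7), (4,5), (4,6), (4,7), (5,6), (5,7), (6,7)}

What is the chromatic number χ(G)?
Clique number ω(G) = 7 (lower bound: χ ≥ ω).
The clique on [1, 2, 3, 4, 5, 6, 7] has size 7, forcing χ ≥ 7, and the coloring below uses 7 colors, so χ(G) = 7.
A valid 7-coloring: color 1: [4]; color 2: [7]; color 3: [5]; color 4: [1]; color 5: [2]; color 6: [6]; color 7: [3].

χ(G) = 7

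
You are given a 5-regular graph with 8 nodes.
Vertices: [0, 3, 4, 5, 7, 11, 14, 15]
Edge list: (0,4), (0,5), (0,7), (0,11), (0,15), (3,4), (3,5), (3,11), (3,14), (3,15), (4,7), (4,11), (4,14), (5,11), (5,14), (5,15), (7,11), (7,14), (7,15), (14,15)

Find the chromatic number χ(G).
Clique number ω(G) = 4 (lower bound: χ ≥ ω).
The clique on [0, 4, 7, 11] has size 4, forcing χ ≥ 4, and the coloring below uses 4 colors, so χ(G) = 4.
A valid 4-coloring: color 1: [0, 3]; color 2: [11, 14]; color 3: [4, 15]; color 4: [5, 7].

χ(G) = 4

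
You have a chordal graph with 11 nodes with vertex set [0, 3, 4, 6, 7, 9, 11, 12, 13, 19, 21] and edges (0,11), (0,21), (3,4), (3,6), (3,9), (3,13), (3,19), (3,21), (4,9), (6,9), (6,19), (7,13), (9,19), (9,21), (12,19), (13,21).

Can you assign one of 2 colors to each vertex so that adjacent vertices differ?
The clique on vertices [3, 6, 9, 19] has size 4 > 2, so it alone needs 4 colors.

No, G is not 2-colorable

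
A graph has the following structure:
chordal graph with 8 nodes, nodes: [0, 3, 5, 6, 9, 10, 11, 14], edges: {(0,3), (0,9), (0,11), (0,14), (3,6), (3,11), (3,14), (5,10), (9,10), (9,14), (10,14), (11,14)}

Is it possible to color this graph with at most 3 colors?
The clique on vertices [0, 3, 11, 14] has size 4 > 3, so it alone needs 4 colors.

No, G is not 3-colorable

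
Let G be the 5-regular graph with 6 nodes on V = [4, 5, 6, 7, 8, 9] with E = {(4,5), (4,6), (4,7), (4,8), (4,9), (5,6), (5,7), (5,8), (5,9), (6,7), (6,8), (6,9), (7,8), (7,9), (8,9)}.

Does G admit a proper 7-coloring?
Yes, G is 7-colorable

A valid 7-coloring: color 1: [5]; color 2: [4]; color 3: [7]; color 4: [6]; color 5: [9]; color 6: [8].
(χ(G) = 6 ≤ 7.)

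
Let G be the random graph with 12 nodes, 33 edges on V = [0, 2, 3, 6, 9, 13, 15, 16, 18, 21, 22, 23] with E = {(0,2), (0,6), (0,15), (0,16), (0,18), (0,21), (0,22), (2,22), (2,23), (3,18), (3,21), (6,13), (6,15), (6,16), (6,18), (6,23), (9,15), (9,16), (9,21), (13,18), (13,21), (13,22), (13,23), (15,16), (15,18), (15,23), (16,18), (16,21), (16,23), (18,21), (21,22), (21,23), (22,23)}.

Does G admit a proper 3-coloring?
The clique on vertices [0, 6, 15, 16, 18] has size 5 > 3, so it alone needs 5 colors.

No, G is not 3-colorable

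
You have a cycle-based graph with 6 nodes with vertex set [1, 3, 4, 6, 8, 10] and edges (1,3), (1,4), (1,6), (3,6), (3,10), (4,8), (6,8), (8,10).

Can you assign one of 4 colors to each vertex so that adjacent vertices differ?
Yes, G is 4-colorable

A valid 4-coloring: color 1: [1, 8]; color 2: [4, 6, 10]; color 3: [3].
(χ(G) = 3 ≤ 4.)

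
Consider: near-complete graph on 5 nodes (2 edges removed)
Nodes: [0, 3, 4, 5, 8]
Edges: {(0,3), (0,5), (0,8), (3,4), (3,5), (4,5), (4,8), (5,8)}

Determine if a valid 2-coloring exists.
The clique on vertices [0, 5, 8] has size 3 > 2, so it alone needs 3 colors.

No, G is not 2-colorable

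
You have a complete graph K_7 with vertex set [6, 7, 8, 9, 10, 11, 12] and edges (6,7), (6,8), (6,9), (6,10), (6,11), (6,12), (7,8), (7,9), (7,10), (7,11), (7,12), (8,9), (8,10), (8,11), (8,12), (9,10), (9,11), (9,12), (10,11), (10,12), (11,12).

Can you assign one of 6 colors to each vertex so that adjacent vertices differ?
The clique on vertices [6, 7, 8, 9, 10, 11, 12] has size 7 > 6, so it alone needs 7 colors.

No, G is not 6-colorable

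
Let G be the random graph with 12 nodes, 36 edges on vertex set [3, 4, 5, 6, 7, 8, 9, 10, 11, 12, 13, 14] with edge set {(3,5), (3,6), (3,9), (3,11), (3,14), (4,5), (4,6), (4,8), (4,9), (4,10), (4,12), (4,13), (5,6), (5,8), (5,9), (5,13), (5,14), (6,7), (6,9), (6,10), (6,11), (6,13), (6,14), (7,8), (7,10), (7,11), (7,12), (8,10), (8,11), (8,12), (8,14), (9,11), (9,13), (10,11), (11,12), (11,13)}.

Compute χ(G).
Clique number ω(G) = 5 (lower bound: χ ≥ ω).
The clique on [4, 5, 6, 9, 13] has size 5, forcing χ ≥ 5, and the coloring below uses 5 colors, so χ(G) = 5.
A valid 5-coloring: color 1: [6, 8]; color 2: [5, 11]; color 3: [9, 10, 12, 14]; color 4: [3, 7, 13]; color 5: [4].

χ(G) = 5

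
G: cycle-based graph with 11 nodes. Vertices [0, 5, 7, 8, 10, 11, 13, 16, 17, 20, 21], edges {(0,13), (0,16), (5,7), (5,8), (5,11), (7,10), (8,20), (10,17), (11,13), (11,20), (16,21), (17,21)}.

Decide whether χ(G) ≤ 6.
A valid 6-coloring: color 1: [7, 8, 11, 16, 17]; color 2: [0, 5, 10, 20, 21]; color 3: [13].
(χ(G) = 3 ≤ 6.)

Yes, G is 6-colorable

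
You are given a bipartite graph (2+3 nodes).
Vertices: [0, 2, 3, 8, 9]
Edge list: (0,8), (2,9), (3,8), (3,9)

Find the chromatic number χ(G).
Clique number ω(G) = 2 (lower bound: χ ≥ ω).
The graph is bipartite (no odd cycle), so 2 colors suffice: χ(G) = 2.
A valid 2-coloring: color 1: [8, 9]; color 2: [0, 2, 3].

χ(G) = 2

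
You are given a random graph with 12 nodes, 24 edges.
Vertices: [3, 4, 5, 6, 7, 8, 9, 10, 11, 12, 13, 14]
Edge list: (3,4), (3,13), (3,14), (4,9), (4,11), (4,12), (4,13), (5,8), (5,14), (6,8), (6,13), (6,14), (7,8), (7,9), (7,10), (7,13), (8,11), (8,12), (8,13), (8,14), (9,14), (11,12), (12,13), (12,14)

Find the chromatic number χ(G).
Clique number ω(G) = 3 (lower bound: χ ≥ ω).
Suppose a proper 3-coloring c exists. The clique [3, 4, 13] takes 3 distinct colors; by symmetry let c(3) = 1, c(4) = 2, c(13) = 3.
- Vertex 12: neighbors [4, 13] already have colors [2, 3] ⇒ c(12) = 1.
- Vertex 8: neighbors [12, 13] already have colors [1, 3] ⇒ c(8) = 2.
- Vertex 14: neighbors [3, 8] already have colors [1, 2] ⇒ c(14) = 3.
- Vertex 7: neighbors [8, 13] already have colors [2, 3] ⇒ c(7) = 1.
- Vertex 9: neighbors [7, 4, 14] already have colors [1, 2, 3] — all 3 colors blocked. Contradiction.
The forced assignments end in a contradiction, so G has no proper 3-coloring (χ ≥ 4).
The coloring below uses 4 colors, so χ(G) = 4.
A valid 4-coloring: color 1: [4, 8, 10]; color 2: [11, 13, 14]; color 3: [3, 5, 6, 7, 12]; color 4: [9].

χ(G) = 4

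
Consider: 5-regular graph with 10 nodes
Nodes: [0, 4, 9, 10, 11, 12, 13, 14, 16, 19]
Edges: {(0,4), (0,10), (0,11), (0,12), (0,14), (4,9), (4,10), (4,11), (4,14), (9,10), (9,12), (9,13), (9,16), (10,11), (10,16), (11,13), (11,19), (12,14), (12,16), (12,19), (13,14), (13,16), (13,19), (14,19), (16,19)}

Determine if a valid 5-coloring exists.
Yes, G is 5-colorable

A valid 5-coloring: color 1: [10, 14]; color 2: [0, 9, 19]; color 3: [4, 12, 13]; color 4: [11, 16].
(χ(G) = 4 ≤ 5.)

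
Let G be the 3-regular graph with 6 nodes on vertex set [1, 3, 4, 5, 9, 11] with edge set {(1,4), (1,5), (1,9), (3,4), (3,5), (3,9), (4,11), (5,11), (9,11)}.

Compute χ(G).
Clique number ω(G) = 2 (lower bound: χ ≥ ω).
The graph is bipartite (no odd cycle), so 2 colors suffice: χ(G) = 2.
A valid 2-coloring: color 1: [4, 5, 9]; color 2: [1, 3, 11].

χ(G) = 2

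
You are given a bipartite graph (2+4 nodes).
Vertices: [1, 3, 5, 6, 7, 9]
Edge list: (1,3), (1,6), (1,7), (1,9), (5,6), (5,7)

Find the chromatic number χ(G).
Clique number ω(G) = 2 (lower bound: χ ≥ ω).
The graph is bipartite (no odd cycle), so 2 colors suffice: χ(G) = 2.
A valid 2-coloring: color 1: [1, 5]; color 2: [3, 6, 7, 9].

χ(G) = 2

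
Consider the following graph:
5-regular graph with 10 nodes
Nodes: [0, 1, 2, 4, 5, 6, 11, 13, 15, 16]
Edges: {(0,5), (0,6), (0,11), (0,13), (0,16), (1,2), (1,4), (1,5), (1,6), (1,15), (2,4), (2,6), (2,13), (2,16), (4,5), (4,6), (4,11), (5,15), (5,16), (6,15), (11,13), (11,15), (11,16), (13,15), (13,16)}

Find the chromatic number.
Clique number ω(G) = 4 (lower bound: χ ≥ ω).
The clique on [0, 11, 13, 16] has size 4, forcing χ ≥ 4, and the coloring below uses 4 colors, so χ(G) = 4.
A valid 4-coloring: color 1: [0, 4, 15]; color 2: [1, 13]; color 3: [6, 16]; color 4: [2, 5, 11].

χ(G) = 4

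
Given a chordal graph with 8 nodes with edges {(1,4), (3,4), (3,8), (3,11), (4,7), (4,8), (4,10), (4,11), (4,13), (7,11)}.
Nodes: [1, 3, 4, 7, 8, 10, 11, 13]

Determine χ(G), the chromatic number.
χ(G) = 3

Clique number ω(G) = 3 (lower bound: χ ≥ ω).
The clique on [3, 4, 8] has size 3, forcing χ ≥ 3, and the coloring below uses 3 colors, so χ(G) = 3.
A valid 3-coloring: color 1: [4]; color 2: [1, 8, 10, 11, 13]; color 3: [3, 7].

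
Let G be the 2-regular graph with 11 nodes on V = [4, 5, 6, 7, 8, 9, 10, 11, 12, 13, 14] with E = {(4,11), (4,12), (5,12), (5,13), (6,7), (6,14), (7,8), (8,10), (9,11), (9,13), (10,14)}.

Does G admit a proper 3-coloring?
A valid 3-coloring: color 1: [7, 11, 12, 13, 14]; color 2: [4, 5, 6, 9, 10]; color 3: [8].
(χ(G) = 3 ≤ 3.)

Yes, G is 3-colorable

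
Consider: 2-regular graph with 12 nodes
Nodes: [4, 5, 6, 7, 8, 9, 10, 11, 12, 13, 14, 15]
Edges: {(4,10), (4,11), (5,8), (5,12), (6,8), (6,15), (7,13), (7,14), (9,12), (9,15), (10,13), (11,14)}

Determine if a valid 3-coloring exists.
A valid 3-coloring: color 1: [7, 8, 10, 11, 12, 15]; color 2: [4, 5, 6, 9, 13, 14].
(χ(G) = 2 ≤ 3.)

Yes, G is 3-colorable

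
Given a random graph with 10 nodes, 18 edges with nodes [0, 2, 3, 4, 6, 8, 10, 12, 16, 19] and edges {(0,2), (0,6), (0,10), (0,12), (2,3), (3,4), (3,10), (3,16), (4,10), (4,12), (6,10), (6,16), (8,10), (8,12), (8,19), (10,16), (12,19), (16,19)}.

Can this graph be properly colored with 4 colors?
Yes, G is 4-colorable

A valid 4-coloring: color 1: [2, 10, 12]; color 2: [0, 4, 8, 16]; color 3: [3, 6, 19].
(χ(G) = 3 ≤ 4.)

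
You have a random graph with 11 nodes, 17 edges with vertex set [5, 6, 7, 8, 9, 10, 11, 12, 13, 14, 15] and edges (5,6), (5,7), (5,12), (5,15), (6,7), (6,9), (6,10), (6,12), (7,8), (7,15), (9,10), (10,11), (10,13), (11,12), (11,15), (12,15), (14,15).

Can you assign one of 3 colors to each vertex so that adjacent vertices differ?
A valid 3-coloring: color 1: [6, 8, 13, 15]; color 2: [5, 9, 11, 14]; color 3: [7, 10, 12].
(χ(G) = 3 ≤ 3.)

Yes, G is 3-colorable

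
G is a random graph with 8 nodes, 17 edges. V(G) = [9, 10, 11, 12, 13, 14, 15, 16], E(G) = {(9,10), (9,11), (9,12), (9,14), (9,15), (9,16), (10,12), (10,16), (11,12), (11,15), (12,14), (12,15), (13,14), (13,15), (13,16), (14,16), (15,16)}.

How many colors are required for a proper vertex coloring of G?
Clique number ω(G) = 4 (lower bound: χ ≥ ω).
The clique on [9, 11, 12, 15] has size 4, forcing χ ≥ 4, and the coloring below uses 4 colors, so χ(G) = 4.
A valid 4-coloring: color 1: [9, 13]; color 2: [12, 16]; color 3: [10, 14, 15]; color 4: [11].

χ(G) = 4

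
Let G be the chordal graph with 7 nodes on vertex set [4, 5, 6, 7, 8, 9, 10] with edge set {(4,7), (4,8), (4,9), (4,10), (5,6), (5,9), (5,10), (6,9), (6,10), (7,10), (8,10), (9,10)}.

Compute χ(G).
Clique number ω(G) = 4 (lower bound: χ ≥ ω).
The clique on [5, 6, 9, 10] has size 4, forcing χ ≥ 4, and the coloring below uses 4 colors, so χ(G) = 4.
A valid 4-coloring: color 1: [10]; color 2: [7, 8, 9]; color 3: [4, 6]; color 4: [5].

χ(G) = 4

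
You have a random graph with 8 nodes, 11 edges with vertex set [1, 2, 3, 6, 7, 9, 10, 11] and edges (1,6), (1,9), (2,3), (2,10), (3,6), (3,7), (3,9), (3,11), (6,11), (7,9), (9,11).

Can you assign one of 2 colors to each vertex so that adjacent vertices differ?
No, G is not 2-colorable

The clique on vertices [3, 9, 11] has size 3 > 2, so it alone needs 3 colors.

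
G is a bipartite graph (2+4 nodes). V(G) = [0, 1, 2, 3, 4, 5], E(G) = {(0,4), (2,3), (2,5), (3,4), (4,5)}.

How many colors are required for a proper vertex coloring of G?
Clique number ω(G) = 2 (lower bound: χ ≥ ω).
The graph is bipartite (no odd cycle), so 2 colors suffice: χ(G) = 2.
A valid 2-coloring: color 1: [1, 2, 4]; color 2: [0, 3, 5].

χ(G) = 2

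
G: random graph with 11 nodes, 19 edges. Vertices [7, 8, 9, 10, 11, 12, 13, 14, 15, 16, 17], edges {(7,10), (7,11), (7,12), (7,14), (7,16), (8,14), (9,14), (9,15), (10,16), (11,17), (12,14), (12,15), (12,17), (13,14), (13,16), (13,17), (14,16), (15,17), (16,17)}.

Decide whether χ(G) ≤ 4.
Yes, G is 4-colorable

A valid 4-coloring: color 1: [10, 14, 17]; color 2: [7, 8, 13, 15]; color 3: [9, 11, 12, 16].
(χ(G) = 3 ≤ 4.)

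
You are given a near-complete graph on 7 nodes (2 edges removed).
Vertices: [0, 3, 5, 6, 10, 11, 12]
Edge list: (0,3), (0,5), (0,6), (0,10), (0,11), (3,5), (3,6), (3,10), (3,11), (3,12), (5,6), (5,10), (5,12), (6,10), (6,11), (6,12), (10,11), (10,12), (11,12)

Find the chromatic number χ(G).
Clique number ω(G) = 5 (lower bound: χ ≥ ω).
The clique on [0, 3, 6, 10, 11] has size 5, forcing χ ≥ 5, and the coloring below uses 5 colors, so χ(G) = 5.
A valid 5-coloring: color 1: [10]; color 2: [3]; color 3: [6]; color 4: [5, 11]; color 5: [0, 12].

χ(G) = 5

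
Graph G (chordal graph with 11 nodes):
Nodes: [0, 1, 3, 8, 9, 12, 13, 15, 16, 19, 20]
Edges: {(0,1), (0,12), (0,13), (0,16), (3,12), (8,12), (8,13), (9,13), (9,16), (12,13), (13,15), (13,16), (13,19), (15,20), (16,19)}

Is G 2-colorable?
The clique on vertices [8, 12, 13] has size 3 > 2, so it alone needs 3 colors.

No, G is not 2-colorable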